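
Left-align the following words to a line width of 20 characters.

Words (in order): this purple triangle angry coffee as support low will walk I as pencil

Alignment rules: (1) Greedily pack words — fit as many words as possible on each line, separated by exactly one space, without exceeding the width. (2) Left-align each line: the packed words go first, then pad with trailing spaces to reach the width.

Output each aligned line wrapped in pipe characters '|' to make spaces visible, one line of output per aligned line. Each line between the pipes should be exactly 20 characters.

Line 1: ['this', 'purple', 'triangle'] (min_width=20, slack=0)
Line 2: ['angry', 'coffee', 'as'] (min_width=15, slack=5)
Line 3: ['support', 'low', 'will'] (min_width=16, slack=4)
Line 4: ['walk', 'I', 'as', 'pencil'] (min_width=16, slack=4)

Answer: |this purple triangle|
|angry coffee as     |
|support low will    |
|walk I as pencil    |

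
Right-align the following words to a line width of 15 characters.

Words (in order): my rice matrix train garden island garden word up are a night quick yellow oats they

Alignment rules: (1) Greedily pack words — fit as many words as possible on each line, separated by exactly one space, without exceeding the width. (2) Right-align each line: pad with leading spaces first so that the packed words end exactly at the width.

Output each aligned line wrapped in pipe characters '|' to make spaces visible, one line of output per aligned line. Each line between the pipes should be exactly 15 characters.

Answer: | my rice matrix|
|   train garden|
|  island garden|
|  word up are a|
|    night quick|
|    yellow oats|
|           they|

Derivation:
Line 1: ['my', 'rice', 'matrix'] (min_width=14, slack=1)
Line 2: ['train', 'garden'] (min_width=12, slack=3)
Line 3: ['island', 'garden'] (min_width=13, slack=2)
Line 4: ['word', 'up', 'are', 'a'] (min_width=13, slack=2)
Line 5: ['night', 'quick'] (min_width=11, slack=4)
Line 6: ['yellow', 'oats'] (min_width=11, slack=4)
Line 7: ['they'] (min_width=4, slack=11)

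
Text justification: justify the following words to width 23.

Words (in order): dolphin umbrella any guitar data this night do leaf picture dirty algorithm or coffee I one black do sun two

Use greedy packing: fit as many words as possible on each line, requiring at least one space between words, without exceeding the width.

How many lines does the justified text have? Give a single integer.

Line 1: ['dolphin', 'umbrella', 'any'] (min_width=20, slack=3)
Line 2: ['guitar', 'data', 'this', 'night'] (min_width=22, slack=1)
Line 3: ['do', 'leaf', 'picture', 'dirty'] (min_width=21, slack=2)
Line 4: ['algorithm', 'or', 'coffee', 'I'] (min_width=21, slack=2)
Line 5: ['one', 'black', 'do', 'sun', 'two'] (min_width=20, slack=3)
Total lines: 5

Answer: 5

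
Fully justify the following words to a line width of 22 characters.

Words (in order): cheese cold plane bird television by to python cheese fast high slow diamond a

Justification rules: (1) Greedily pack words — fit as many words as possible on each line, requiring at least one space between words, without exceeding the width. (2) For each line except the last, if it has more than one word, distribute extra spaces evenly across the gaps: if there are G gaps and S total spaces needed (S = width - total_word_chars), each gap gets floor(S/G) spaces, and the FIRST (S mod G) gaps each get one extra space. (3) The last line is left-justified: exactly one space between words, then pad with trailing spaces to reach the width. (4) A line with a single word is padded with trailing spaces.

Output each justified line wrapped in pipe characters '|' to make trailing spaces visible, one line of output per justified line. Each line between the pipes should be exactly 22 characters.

Answer: |cheese cold plane bird|
|television    by    to|
|python   cheese   fast|
|high slow diamond a   |

Derivation:
Line 1: ['cheese', 'cold', 'plane', 'bird'] (min_width=22, slack=0)
Line 2: ['television', 'by', 'to'] (min_width=16, slack=6)
Line 3: ['python', 'cheese', 'fast'] (min_width=18, slack=4)
Line 4: ['high', 'slow', 'diamond', 'a'] (min_width=19, slack=3)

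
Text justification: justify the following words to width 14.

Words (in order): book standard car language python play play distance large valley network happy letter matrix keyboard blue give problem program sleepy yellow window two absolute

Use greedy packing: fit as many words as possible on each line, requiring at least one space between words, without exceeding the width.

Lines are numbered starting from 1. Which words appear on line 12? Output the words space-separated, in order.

Line 1: ['book', 'standard'] (min_width=13, slack=1)
Line 2: ['car', 'language'] (min_width=12, slack=2)
Line 3: ['python', 'play'] (min_width=11, slack=3)
Line 4: ['play', 'distance'] (min_width=13, slack=1)
Line 5: ['large', 'valley'] (min_width=12, slack=2)
Line 6: ['network', 'happy'] (min_width=13, slack=1)
Line 7: ['letter', 'matrix'] (min_width=13, slack=1)
Line 8: ['keyboard', 'blue'] (min_width=13, slack=1)
Line 9: ['give', 'problem'] (min_width=12, slack=2)
Line 10: ['program', 'sleepy'] (min_width=14, slack=0)
Line 11: ['yellow', 'window'] (min_width=13, slack=1)
Line 12: ['two', 'absolute'] (min_width=12, slack=2)

Answer: two absolute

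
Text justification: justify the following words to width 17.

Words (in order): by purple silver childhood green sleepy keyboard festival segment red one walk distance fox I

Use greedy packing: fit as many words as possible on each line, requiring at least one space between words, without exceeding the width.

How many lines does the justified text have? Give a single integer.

Line 1: ['by', 'purple', 'silver'] (min_width=16, slack=1)
Line 2: ['childhood', 'green'] (min_width=15, slack=2)
Line 3: ['sleepy', 'keyboard'] (min_width=15, slack=2)
Line 4: ['festival', 'segment'] (min_width=16, slack=1)
Line 5: ['red', 'one', 'walk'] (min_width=12, slack=5)
Line 6: ['distance', 'fox', 'I'] (min_width=14, slack=3)
Total lines: 6

Answer: 6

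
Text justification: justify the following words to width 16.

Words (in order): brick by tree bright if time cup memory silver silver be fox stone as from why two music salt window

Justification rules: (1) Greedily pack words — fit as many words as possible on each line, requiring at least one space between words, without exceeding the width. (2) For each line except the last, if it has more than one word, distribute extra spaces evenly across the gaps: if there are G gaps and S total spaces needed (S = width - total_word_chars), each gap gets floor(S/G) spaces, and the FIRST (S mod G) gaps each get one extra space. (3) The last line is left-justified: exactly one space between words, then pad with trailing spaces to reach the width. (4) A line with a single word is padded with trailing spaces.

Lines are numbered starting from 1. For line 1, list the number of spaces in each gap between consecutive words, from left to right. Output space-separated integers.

Answer: 3 2

Derivation:
Line 1: ['brick', 'by', 'tree'] (min_width=13, slack=3)
Line 2: ['bright', 'if', 'time'] (min_width=14, slack=2)
Line 3: ['cup', 'memory'] (min_width=10, slack=6)
Line 4: ['silver', 'silver', 'be'] (min_width=16, slack=0)
Line 5: ['fox', 'stone', 'as'] (min_width=12, slack=4)
Line 6: ['from', 'why', 'two'] (min_width=12, slack=4)
Line 7: ['music', 'salt'] (min_width=10, slack=6)
Line 8: ['window'] (min_width=6, slack=10)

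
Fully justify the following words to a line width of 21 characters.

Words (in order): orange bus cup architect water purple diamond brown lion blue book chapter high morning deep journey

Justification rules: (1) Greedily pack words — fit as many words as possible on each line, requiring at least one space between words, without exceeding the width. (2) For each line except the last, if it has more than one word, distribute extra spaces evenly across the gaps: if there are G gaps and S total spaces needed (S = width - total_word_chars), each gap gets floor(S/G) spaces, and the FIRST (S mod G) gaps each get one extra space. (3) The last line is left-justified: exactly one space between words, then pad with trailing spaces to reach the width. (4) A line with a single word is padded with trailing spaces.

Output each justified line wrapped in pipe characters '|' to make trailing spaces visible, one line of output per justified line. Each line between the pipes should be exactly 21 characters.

Line 1: ['orange', 'bus', 'cup'] (min_width=14, slack=7)
Line 2: ['architect', 'water'] (min_width=15, slack=6)
Line 3: ['purple', 'diamond', 'brown'] (min_width=20, slack=1)
Line 4: ['lion', 'blue', 'book'] (min_width=14, slack=7)
Line 5: ['chapter', 'high', 'morning'] (min_width=20, slack=1)
Line 6: ['deep', 'journey'] (min_width=12, slack=9)

Answer: |orange     bus    cup|
|architect       water|
|purple  diamond brown|
|lion     blue    book|
|chapter  high morning|
|deep journey         |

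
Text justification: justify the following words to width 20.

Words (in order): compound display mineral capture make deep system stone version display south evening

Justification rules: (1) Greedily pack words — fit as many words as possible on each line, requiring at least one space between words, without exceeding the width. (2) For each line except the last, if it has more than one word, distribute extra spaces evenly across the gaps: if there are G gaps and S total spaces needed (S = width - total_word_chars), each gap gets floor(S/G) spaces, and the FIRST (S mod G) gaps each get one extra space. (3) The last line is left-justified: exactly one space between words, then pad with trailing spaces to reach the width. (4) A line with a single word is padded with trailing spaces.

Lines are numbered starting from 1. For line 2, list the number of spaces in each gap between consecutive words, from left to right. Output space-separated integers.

Answer: 1 1

Derivation:
Line 1: ['compound', 'display'] (min_width=16, slack=4)
Line 2: ['mineral', 'capture', 'make'] (min_width=20, slack=0)
Line 3: ['deep', 'system', 'stone'] (min_width=17, slack=3)
Line 4: ['version', 'display'] (min_width=15, slack=5)
Line 5: ['south', 'evening'] (min_width=13, slack=7)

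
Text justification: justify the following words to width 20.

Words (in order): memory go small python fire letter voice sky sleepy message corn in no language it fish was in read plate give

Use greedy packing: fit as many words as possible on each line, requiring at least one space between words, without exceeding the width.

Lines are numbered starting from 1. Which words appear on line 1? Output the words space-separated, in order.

Line 1: ['memory', 'go', 'small'] (min_width=15, slack=5)
Line 2: ['python', 'fire', 'letter'] (min_width=18, slack=2)
Line 3: ['voice', 'sky', 'sleepy'] (min_width=16, slack=4)
Line 4: ['message', 'corn', 'in', 'no'] (min_width=18, slack=2)
Line 5: ['language', 'it', 'fish', 'was'] (min_width=20, slack=0)
Line 6: ['in', 'read', 'plate', 'give'] (min_width=18, slack=2)

Answer: memory go small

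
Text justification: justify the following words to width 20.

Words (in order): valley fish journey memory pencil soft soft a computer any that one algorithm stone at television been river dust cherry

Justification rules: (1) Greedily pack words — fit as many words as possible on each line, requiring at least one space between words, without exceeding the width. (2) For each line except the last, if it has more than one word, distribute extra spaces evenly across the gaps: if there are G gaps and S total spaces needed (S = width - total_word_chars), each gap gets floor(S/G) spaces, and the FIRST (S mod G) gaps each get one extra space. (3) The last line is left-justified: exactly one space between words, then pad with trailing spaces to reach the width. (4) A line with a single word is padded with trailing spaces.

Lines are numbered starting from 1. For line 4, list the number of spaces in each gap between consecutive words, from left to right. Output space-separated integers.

Line 1: ['valley', 'fish', 'journey'] (min_width=19, slack=1)
Line 2: ['memory', 'pencil', 'soft'] (min_width=18, slack=2)
Line 3: ['soft', 'a', 'computer', 'any'] (min_width=19, slack=1)
Line 4: ['that', 'one', 'algorithm'] (min_width=18, slack=2)
Line 5: ['stone', 'at', 'television'] (min_width=19, slack=1)
Line 6: ['been', 'river', 'dust'] (min_width=15, slack=5)
Line 7: ['cherry'] (min_width=6, slack=14)

Answer: 2 2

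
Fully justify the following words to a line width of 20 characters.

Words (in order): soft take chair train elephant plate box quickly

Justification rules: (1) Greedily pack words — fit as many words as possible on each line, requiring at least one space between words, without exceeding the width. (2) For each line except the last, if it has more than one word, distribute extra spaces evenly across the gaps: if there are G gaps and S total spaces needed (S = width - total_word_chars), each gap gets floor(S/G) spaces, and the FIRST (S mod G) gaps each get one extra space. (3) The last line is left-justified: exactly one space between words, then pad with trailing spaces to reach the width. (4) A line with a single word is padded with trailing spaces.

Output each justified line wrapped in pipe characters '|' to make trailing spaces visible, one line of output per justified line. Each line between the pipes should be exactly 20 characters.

Line 1: ['soft', 'take', 'chair'] (min_width=15, slack=5)
Line 2: ['train', 'elephant', 'plate'] (min_width=20, slack=0)
Line 3: ['box', 'quickly'] (min_width=11, slack=9)

Answer: |soft    take   chair|
|train elephant plate|
|box quickly         |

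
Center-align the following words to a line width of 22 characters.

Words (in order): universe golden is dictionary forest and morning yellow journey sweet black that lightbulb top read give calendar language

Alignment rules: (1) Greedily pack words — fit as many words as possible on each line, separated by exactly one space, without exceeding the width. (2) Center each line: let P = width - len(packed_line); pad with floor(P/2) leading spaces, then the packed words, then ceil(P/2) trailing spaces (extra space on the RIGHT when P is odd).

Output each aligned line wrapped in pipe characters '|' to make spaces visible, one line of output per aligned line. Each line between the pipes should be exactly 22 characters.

Line 1: ['universe', 'golden', 'is'] (min_width=18, slack=4)
Line 2: ['dictionary', 'forest', 'and'] (min_width=21, slack=1)
Line 3: ['morning', 'yellow', 'journey'] (min_width=22, slack=0)
Line 4: ['sweet', 'black', 'that'] (min_width=16, slack=6)
Line 5: ['lightbulb', 'top', 'read'] (min_width=18, slack=4)
Line 6: ['give', 'calendar', 'language'] (min_width=22, slack=0)

Answer: |  universe golden is  |
|dictionary forest and |
|morning yellow journey|
|   sweet black that   |
|  lightbulb top read  |
|give calendar language|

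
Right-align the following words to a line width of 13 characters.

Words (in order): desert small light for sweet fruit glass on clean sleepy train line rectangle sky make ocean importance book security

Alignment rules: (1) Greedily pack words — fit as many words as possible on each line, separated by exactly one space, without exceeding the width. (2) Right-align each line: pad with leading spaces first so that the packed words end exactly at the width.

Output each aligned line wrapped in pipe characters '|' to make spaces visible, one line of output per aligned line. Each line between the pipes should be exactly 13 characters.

Line 1: ['desert', 'small'] (min_width=12, slack=1)
Line 2: ['light', 'for'] (min_width=9, slack=4)
Line 3: ['sweet', 'fruit'] (min_width=11, slack=2)
Line 4: ['glass', 'on'] (min_width=8, slack=5)
Line 5: ['clean', 'sleepy'] (min_width=12, slack=1)
Line 6: ['train', 'line'] (min_width=10, slack=3)
Line 7: ['rectangle', 'sky'] (min_width=13, slack=0)
Line 8: ['make', 'ocean'] (min_width=10, slack=3)
Line 9: ['importance'] (min_width=10, slack=3)
Line 10: ['book', 'security'] (min_width=13, slack=0)

Answer: | desert small|
|    light for|
|  sweet fruit|
|     glass on|
| clean sleepy|
|   train line|
|rectangle sky|
|   make ocean|
|   importance|
|book security|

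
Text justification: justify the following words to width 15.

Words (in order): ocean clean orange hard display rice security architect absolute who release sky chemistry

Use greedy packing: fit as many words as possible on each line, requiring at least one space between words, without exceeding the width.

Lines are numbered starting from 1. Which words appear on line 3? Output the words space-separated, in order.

Line 1: ['ocean', 'clean'] (min_width=11, slack=4)
Line 2: ['orange', 'hard'] (min_width=11, slack=4)
Line 3: ['display', 'rice'] (min_width=12, slack=3)
Line 4: ['security'] (min_width=8, slack=7)
Line 5: ['architect'] (min_width=9, slack=6)
Line 6: ['absolute', 'who'] (min_width=12, slack=3)
Line 7: ['release', 'sky'] (min_width=11, slack=4)
Line 8: ['chemistry'] (min_width=9, slack=6)

Answer: display rice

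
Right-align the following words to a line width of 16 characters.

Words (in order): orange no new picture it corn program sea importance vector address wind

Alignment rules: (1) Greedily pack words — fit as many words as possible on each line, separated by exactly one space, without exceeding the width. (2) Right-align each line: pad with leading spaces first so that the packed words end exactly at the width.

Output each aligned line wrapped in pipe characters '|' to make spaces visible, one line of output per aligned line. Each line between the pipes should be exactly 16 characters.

Line 1: ['orange', 'no', 'new'] (min_width=13, slack=3)
Line 2: ['picture', 'it', 'corn'] (min_width=15, slack=1)
Line 3: ['program', 'sea'] (min_width=11, slack=5)
Line 4: ['importance'] (min_width=10, slack=6)
Line 5: ['vector', 'address'] (min_width=14, slack=2)
Line 6: ['wind'] (min_width=4, slack=12)

Answer: |   orange no new|
| picture it corn|
|     program sea|
|      importance|
|  vector address|
|            wind|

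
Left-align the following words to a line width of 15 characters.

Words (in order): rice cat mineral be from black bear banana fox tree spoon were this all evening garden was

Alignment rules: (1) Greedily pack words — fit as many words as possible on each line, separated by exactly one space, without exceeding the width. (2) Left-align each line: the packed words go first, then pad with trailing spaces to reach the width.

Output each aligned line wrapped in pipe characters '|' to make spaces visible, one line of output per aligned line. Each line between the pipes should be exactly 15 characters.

Answer: |rice cat       |
|mineral be from|
|black bear     |
|banana fox tree|
|spoon were this|
|all evening    |
|garden was     |

Derivation:
Line 1: ['rice', 'cat'] (min_width=8, slack=7)
Line 2: ['mineral', 'be', 'from'] (min_width=15, slack=0)
Line 3: ['black', 'bear'] (min_width=10, slack=5)
Line 4: ['banana', 'fox', 'tree'] (min_width=15, slack=0)
Line 5: ['spoon', 'were', 'this'] (min_width=15, slack=0)
Line 6: ['all', 'evening'] (min_width=11, slack=4)
Line 7: ['garden', 'was'] (min_width=10, slack=5)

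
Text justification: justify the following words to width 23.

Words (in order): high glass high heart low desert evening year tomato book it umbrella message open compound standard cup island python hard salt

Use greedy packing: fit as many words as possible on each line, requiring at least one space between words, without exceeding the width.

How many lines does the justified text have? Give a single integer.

Answer: 6

Derivation:
Line 1: ['high', 'glass', 'high', 'heart'] (min_width=21, slack=2)
Line 2: ['low', 'desert', 'evening', 'year'] (min_width=23, slack=0)
Line 3: ['tomato', 'book', 'it', 'umbrella'] (min_width=23, slack=0)
Line 4: ['message', 'open', 'compound'] (min_width=21, slack=2)
Line 5: ['standard', 'cup', 'island'] (min_width=19, slack=4)
Line 6: ['python', 'hard', 'salt'] (min_width=16, slack=7)
Total lines: 6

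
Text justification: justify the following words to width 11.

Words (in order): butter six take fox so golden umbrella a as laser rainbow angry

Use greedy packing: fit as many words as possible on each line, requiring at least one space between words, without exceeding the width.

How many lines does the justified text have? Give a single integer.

Line 1: ['butter', 'six'] (min_width=10, slack=1)
Line 2: ['take', 'fox', 'so'] (min_width=11, slack=0)
Line 3: ['golden'] (min_width=6, slack=5)
Line 4: ['umbrella', 'a'] (min_width=10, slack=1)
Line 5: ['as', 'laser'] (min_width=8, slack=3)
Line 6: ['rainbow'] (min_width=7, slack=4)
Line 7: ['angry'] (min_width=5, slack=6)
Total lines: 7

Answer: 7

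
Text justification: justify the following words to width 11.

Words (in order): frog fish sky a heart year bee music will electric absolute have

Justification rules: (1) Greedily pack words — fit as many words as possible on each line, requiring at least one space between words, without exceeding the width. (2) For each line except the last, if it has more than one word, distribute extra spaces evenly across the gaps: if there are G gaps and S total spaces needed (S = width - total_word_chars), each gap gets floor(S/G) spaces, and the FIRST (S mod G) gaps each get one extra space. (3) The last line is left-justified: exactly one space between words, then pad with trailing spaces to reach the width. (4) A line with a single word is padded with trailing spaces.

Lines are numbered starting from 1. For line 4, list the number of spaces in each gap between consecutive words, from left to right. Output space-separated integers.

Answer: 2

Derivation:
Line 1: ['frog', 'fish'] (min_width=9, slack=2)
Line 2: ['sky', 'a', 'heart'] (min_width=11, slack=0)
Line 3: ['year', 'bee'] (min_width=8, slack=3)
Line 4: ['music', 'will'] (min_width=10, slack=1)
Line 5: ['electric'] (min_width=8, slack=3)
Line 6: ['absolute'] (min_width=8, slack=3)
Line 7: ['have'] (min_width=4, slack=7)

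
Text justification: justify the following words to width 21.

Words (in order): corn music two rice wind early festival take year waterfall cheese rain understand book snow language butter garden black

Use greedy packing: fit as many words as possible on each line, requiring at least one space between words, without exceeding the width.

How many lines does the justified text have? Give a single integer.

Answer: 7

Derivation:
Line 1: ['corn', 'music', 'two', 'rice'] (min_width=19, slack=2)
Line 2: ['wind', 'early', 'festival'] (min_width=19, slack=2)
Line 3: ['take', 'year', 'waterfall'] (min_width=19, slack=2)
Line 4: ['cheese', 'rain'] (min_width=11, slack=10)
Line 5: ['understand', 'book', 'snow'] (min_width=20, slack=1)
Line 6: ['language', 'butter'] (min_width=15, slack=6)
Line 7: ['garden', 'black'] (min_width=12, slack=9)
Total lines: 7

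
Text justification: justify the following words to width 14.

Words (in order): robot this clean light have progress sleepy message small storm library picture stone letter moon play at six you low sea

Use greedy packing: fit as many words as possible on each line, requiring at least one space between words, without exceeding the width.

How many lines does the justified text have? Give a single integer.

Line 1: ['robot', 'this'] (min_width=10, slack=4)
Line 2: ['clean', 'light'] (min_width=11, slack=3)
Line 3: ['have', 'progress'] (min_width=13, slack=1)
Line 4: ['sleepy', 'message'] (min_width=14, slack=0)
Line 5: ['small', 'storm'] (min_width=11, slack=3)
Line 6: ['library'] (min_width=7, slack=7)
Line 7: ['picture', 'stone'] (min_width=13, slack=1)
Line 8: ['letter', 'moon'] (min_width=11, slack=3)
Line 9: ['play', 'at', 'six'] (min_width=11, slack=3)
Line 10: ['you', 'low', 'sea'] (min_width=11, slack=3)
Total lines: 10

Answer: 10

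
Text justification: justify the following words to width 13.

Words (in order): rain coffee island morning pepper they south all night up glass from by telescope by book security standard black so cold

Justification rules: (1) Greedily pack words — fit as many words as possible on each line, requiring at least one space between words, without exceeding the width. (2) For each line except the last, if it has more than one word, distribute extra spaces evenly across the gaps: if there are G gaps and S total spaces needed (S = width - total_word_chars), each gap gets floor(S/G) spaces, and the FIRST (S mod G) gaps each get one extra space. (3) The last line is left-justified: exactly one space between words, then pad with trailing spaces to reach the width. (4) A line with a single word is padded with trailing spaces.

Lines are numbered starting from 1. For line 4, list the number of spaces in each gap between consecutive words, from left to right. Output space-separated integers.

Line 1: ['rain', 'coffee'] (min_width=11, slack=2)
Line 2: ['island'] (min_width=6, slack=7)
Line 3: ['morning'] (min_width=7, slack=6)
Line 4: ['pepper', 'they'] (min_width=11, slack=2)
Line 5: ['south', 'all'] (min_width=9, slack=4)
Line 6: ['night', 'up'] (min_width=8, slack=5)
Line 7: ['glass', 'from', 'by'] (min_width=13, slack=0)
Line 8: ['telescope', 'by'] (min_width=12, slack=1)
Line 9: ['book', 'security'] (min_width=13, slack=0)
Line 10: ['standard'] (min_width=8, slack=5)
Line 11: ['black', 'so', 'cold'] (min_width=13, slack=0)

Answer: 3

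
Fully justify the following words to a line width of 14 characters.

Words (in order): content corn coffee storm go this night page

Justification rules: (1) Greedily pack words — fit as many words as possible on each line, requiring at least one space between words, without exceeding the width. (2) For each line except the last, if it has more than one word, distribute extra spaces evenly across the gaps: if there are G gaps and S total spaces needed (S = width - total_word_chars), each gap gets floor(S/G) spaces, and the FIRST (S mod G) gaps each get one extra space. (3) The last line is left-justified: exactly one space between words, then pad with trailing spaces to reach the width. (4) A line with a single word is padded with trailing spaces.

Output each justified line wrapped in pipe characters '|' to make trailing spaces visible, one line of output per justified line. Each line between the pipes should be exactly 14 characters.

Line 1: ['content', 'corn'] (min_width=12, slack=2)
Line 2: ['coffee', 'storm'] (min_width=12, slack=2)
Line 3: ['go', 'this', 'night'] (min_width=13, slack=1)
Line 4: ['page'] (min_width=4, slack=10)

Answer: |content   corn|
|coffee   storm|
|go  this night|
|page          |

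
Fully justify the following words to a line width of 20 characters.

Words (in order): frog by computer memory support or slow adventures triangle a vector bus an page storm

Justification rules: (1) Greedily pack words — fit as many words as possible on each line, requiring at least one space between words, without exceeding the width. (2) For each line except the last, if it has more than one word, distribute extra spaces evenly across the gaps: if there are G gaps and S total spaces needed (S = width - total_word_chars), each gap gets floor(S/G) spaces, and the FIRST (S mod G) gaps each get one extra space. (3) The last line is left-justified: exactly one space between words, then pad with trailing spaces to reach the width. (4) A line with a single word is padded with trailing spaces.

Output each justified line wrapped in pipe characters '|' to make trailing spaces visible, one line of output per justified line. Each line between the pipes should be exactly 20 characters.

Answer: |frog   by   computer|
|memory   support  or|
|slow      adventures|
|triangle   a  vector|
|bus an page storm   |

Derivation:
Line 1: ['frog', 'by', 'computer'] (min_width=16, slack=4)
Line 2: ['memory', 'support', 'or'] (min_width=17, slack=3)
Line 3: ['slow', 'adventures'] (min_width=15, slack=5)
Line 4: ['triangle', 'a', 'vector'] (min_width=17, slack=3)
Line 5: ['bus', 'an', 'page', 'storm'] (min_width=17, slack=3)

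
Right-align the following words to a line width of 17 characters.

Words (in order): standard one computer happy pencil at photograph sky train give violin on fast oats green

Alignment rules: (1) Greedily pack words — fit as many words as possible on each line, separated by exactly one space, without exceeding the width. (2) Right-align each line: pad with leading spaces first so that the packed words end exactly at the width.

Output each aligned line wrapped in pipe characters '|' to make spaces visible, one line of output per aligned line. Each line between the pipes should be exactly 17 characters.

Line 1: ['standard', 'one'] (min_width=12, slack=5)
Line 2: ['computer', 'happy'] (min_width=14, slack=3)
Line 3: ['pencil', 'at'] (min_width=9, slack=8)
Line 4: ['photograph', 'sky'] (min_width=14, slack=3)
Line 5: ['train', 'give', 'violin'] (min_width=17, slack=0)
Line 6: ['on', 'fast', 'oats'] (min_width=12, slack=5)
Line 7: ['green'] (min_width=5, slack=12)

Answer: |     standard one|
|   computer happy|
|        pencil at|
|   photograph sky|
|train give violin|
|     on fast oats|
|            green|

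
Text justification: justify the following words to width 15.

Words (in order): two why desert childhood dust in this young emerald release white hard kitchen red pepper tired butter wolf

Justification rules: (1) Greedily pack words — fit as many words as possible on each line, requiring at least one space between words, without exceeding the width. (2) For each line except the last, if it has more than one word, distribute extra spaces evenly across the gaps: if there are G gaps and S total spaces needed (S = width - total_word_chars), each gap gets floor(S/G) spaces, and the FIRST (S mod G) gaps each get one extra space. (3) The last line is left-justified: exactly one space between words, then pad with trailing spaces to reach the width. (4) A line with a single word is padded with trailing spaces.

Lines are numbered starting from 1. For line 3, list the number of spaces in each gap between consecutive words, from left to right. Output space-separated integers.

Line 1: ['two', 'why', 'desert'] (min_width=14, slack=1)
Line 2: ['childhood', 'dust'] (min_width=14, slack=1)
Line 3: ['in', 'this', 'young'] (min_width=13, slack=2)
Line 4: ['emerald', 'release'] (min_width=15, slack=0)
Line 5: ['white', 'hard'] (min_width=10, slack=5)
Line 6: ['kitchen', 'red'] (min_width=11, slack=4)
Line 7: ['pepper', 'tired'] (min_width=12, slack=3)
Line 8: ['butter', 'wolf'] (min_width=11, slack=4)

Answer: 2 2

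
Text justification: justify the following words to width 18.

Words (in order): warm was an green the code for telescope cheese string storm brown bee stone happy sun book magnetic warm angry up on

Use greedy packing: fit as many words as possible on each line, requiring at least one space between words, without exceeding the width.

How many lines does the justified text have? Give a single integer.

Answer: 7

Derivation:
Line 1: ['warm', 'was', 'an', 'green'] (min_width=17, slack=1)
Line 2: ['the', 'code', 'for'] (min_width=12, slack=6)
Line 3: ['telescope', 'cheese'] (min_width=16, slack=2)
Line 4: ['string', 'storm', 'brown'] (min_width=18, slack=0)
Line 5: ['bee', 'stone', 'happy'] (min_width=15, slack=3)
Line 6: ['sun', 'book', 'magnetic'] (min_width=17, slack=1)
Line 7: ['warm', 'angry', 'up', 'on'] (min_width=16, slack=2)
Total lines: 7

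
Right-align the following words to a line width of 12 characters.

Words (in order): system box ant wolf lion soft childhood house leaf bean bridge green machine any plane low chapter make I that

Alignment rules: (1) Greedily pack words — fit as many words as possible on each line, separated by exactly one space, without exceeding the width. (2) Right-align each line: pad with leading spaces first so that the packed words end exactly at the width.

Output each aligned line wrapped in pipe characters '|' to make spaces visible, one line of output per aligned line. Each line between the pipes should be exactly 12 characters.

Line 1: ['system', 'box'] (min_width=10, slack=2)
Line 2: ['ant', 'wolf'] (min_width=8, slack=4)
Line 3: ['lion', 'soft'] (min_width=9, slack=3)
Line 4: ['childhood'] (min_width=9, slack=3)
Line 5: ['house', 'leaf'] (min_width=10, slack=2)
Line 6: ['bean', 'bridge'] (min_width=11, slack=1)
Line 7: ['green'] (min_width=5, slack=7)
Line 8: ['machine', 'any'] (min_width=11, slack=1)
Line 9: ['plane', 'low'] (min_width=9, slack=3)
Line 10: ['chapter', 'make'] (min_width=12, slack=0)
Line 11: ['I', 'that'] (min_width=6, slack=6)

Answer: |  system box|
|    ant wolf|
|   lion soft|
|   childhood|
|  house leaf|
| bean bridge|
|       green|
| machine any|
|   plane low|
|chapter make|
|      I that|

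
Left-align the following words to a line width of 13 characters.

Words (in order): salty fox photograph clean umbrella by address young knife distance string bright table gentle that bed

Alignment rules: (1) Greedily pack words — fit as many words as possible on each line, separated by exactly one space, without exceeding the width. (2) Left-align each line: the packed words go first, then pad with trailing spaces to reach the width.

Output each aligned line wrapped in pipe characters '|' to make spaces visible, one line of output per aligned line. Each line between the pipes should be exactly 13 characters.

Answer: |salty fox    |
|photograph   |
|clean        |
|umbrella by  |
|address young|
|knife        |
|distance     |
|string bright|
|table gentle |
|that bed     |

Derivation:
Line 1: ['salty', 'fox'] (min_width=9, slack=4)
Line 2: ['photograph'] (min_width=10, slack=3)
Line 3: ['clean'] (min_width=5, slack=8)
Line 4: ['umbrella', 'by'] (min_width=11, slack=2)
Line 5: ['address', 'young'] (min_width=13, slack=0)
Line 6: ['knife'] (min_width=5, slack=8)
Line 7: ['distance'] (min_width=8, slack=5)
Line 8: ['string', 'bright'] (min_width=13, slack=0)
Line 9: ['table', 'gentle'] (min_width=12, slack=1)
Line 10: ['that', 'bed'] (min_width=8, slack=5)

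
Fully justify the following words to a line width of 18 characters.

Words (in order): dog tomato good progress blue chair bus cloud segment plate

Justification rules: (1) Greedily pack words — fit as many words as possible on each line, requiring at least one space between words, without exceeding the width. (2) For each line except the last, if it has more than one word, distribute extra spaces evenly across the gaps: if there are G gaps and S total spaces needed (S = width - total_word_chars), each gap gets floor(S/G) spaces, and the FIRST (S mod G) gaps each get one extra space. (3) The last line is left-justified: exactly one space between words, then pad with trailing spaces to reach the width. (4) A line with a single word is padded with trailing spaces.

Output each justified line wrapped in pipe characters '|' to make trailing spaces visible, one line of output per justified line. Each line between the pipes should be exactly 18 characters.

Answer: |dog   tomato  good|
|progress      blue|
|chair   bus  cloud|
|segment plate     |

Derivation:
Line 1: ['dog', 'tomato', 'good'] (min_width=15, slack=3)
Line 2: ['progress', 'blue'] (min_width=13, slack=5)
Line 3: ['chair', 'bus', 'cloud'] (min_width=15, slack=3)
Line 4: ['segment', 'plate'] (min_width=13, slack=5)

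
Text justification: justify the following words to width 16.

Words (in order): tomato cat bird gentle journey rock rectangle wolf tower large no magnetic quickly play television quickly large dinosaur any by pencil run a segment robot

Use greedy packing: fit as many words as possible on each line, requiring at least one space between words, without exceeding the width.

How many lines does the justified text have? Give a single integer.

Answer: 11

Derivation:
Line 1: ['tomato', 'cat', 'bird'] (min_width=15, slack=1)
Line 2: ['gentle', 'journey'] (min_width=14, slack=2)
Line 3: ['rock', 'rectangle'] (min_width=14, slack=2)
Line 4: ['wolf', 'tower', 'large'] (min_width=16, slack=0)
Line 5: ['no', 'magnetic'] (min_width=11, slack=5)
Line 6: ['quickly', 'play'] (min_width=12, slack=4)
Line 7: ['television'] (min_width=10, slack=6)
Line 8: ['quickly', 'large'] (min_width=13, slack=3)
Line 9: ['dinosaur', 'any', 'by'] (min_width=15, slack=1)
Line 10: ['pencil', 'run', 'a'] (min_width=12, slack=4)
Line 11: ['segment', 'robot'] (min_width=13, slack=3)
Total lines: 11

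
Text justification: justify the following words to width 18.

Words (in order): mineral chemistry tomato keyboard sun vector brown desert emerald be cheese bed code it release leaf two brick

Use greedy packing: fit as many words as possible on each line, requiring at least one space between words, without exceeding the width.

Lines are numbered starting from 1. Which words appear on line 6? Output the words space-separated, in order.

Answer: release leaf two

Derivation:
Line 1: ['mineral', 'chemistry'] (min_width=17, slack=1)
Line 2: ['tomato', 'keyboard'] (min_width=15, slack=3)
Line 3: ['sun', 'vector', 'brown'] (min_width=16, slack=2)
Line 4: ['desert', 'emerald', 'be'] (min_width=17, slack=1)
Line 5: ['cheese', 'bed', 'code', 'it'] (min_width=18, slack=0)
Line 6: ['release', 'leaf', 'two'] (min_width=16, slack=2)
Line 7: ['brick'] (min_width=5, slack=13)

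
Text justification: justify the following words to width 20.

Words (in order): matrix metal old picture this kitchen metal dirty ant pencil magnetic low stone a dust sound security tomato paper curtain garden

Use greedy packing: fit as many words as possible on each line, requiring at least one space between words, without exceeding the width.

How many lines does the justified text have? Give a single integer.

Line 1: ['matrix', 'metal', 'old'] (min_width=16, slack=4)
Line 2: ['picture', 'this', 'kitchen'] (min_width=20, slack=0)
Line 3: ['metal', 'dirty', 'ant'] (min_width=15, slack=5)
Line 4: ['pencil', 'magnetic', 'low'] (min_width=19, slack=1)
Line 5: ['stone', 'a', 'dust', 'sound'] (min_width=18, slack=2)
Line 6: ['security', 'tomato'] (min_width=15, slack=5)
Line 7: ['paper', 'curtain', 'garden'] (min_width=20, slack=0)
Total lines: 7

Answer: 7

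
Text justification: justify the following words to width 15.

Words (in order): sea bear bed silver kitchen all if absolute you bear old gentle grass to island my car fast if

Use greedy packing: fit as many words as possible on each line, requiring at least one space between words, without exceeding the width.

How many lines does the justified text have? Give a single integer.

Answer: 7

Derivation:
Line 1: ['sea', 'bear', 'bed'] (min_width=12, slack=3)
Line 2: ['silver', 'kitchen'] (min_width=14, slack=1)
Line 3: ['all', 'if', 'absolute'] (min_width=15, slack=0)
Line 4: ['you', 'bear', 'old'] (min_width=12, slack=3)
Line 5: ['gentle', 'grass', 'to'] (min_width=15, slack=0)
Line 6: ['island', 'my', 'car'] (min_width=13, slack=2)
Line 7: ['fast', 'if'] (min_width=7, slack=8)
Total lines: 7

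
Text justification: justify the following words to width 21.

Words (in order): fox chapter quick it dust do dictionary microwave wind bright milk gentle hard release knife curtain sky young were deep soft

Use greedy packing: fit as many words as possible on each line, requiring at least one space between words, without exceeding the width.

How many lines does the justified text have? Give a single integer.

Line 1: ['fox', 'chapter', 'quick', 'it'] (min_width=20, slack=1)
Line 2: ['dust', 'do', 'dictionary'] (min_width=18, slack=3)
Line 3: ['microwave', 'wind', 'bright'] (min_width=21, slack=0)
Line 4: ['milk', 'gentle', 'hard'] (min_width=16, slack=5)
Line 5: ['release', 'knife', 'curtain'] (min_width=21, slack=0)
Line 6: ['sky', 'young', 'were', 'deep'] (min_width=19, slack=2)
Line 7: ['soft'] (min_width=4, slack=17)
Total lines: 7

Answer: 7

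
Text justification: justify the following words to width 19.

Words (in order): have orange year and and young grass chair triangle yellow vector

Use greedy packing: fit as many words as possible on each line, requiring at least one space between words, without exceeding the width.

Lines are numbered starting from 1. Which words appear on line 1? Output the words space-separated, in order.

Answer: have orange year

Derivation:
Line 1: ['have', 'orange', 'year'] (min_width=16, slack=3)
Line 2: ['and', 'and', 'young', 'grass'] (min_width=19, slack=0)
Line 3: ['chair', 'triangle'] (min_width=14, slack=5)
Line 4: ['yellow', 'vector'] (min_width=13, slack=6)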